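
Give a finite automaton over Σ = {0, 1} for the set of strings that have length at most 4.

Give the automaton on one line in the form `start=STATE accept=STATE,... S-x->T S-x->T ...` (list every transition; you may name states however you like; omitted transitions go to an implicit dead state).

Count input length up to 5: every symbol moves from s0 toward s5, which means 'more than 4' and absorbs. Accept from {s0, s1, s2, s3, s4}.
6 states suffice.
        0   1  
>* s0   s1  s1 
 * s1   s2  s2 
 * s2   s3  s3 
 * s3   s4  s4 
 * s4   s5  s5 
   s5   s5  s5 
(> = start, * = accepting)

start=s0 accept=s0,s1,s2,s3,s4 s0-0->s1 s0-1->s1 s1-0->s2 s1-1->s2 s2-0->s3 s2-1->s3 s3-0->s4 s3-1->s4 s4-0->s5 s4-1->s5 s5-0->s5 s5-1->s5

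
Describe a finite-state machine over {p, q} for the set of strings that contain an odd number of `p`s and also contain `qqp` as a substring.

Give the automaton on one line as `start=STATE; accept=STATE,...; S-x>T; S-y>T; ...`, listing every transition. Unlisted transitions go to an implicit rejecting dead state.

start=S0; accept=S6; S0-p>S1; S0-q>S2; S1-p>S0; S1-q>S3; S2-p>S1; S2-q>S4; S3-p>S0; S3-q>S5; S4-p>S6; S4-q>S4; S5-p>S4; S5-q>S5; S6-p>S4; S6-q>S6

Run two small machines in parallel and take their product. One (2 states) tracks the count of `p`s modulo 2; the other (4 states) tracks whether and how much of `qqp` has been seen. Each combined state is a pair, one component from each; accept when both components accept. After merging equivalent states the machine shrinks.
With 7 states:
        p   q  
>  S0   S1  S2 
   S1   S0  S3 
   S2   S1  S4 
   S3   S0  S5 
   S4   S6  S4 
   S5   S4  S5 
 * S6   S4  S6 
(> = start, * = accepting)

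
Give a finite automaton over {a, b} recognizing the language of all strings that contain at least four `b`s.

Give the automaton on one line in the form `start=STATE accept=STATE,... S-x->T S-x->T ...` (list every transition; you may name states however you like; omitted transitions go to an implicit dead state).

start=S0 accept=S4,S5 S0-a->S0 S0-b->S1 S1-a->S1 S1-b->S2 S2-a->S2 S2-b->S3 S3-a->S3 S3-b->S4 S4-a->S4 S4-b->S5 S5-a->S5 S5-b->S5

Count `b`s, saturating at 5: states S0 through S4 mean 0 through 4 `b`s seen; S5 means more than 4. Each `b` increments (capped at S5); other symbols loop. Accept from {S4, S5}.
6 states suffice.
        a   b  
>  S0   S0  S1 
   S1   S1  S2 
   S2   S2  S3 
   S3   S3  S4 
 * S4   S4  S5 
 * S5   S5  S5 
(> = start, * = accepting)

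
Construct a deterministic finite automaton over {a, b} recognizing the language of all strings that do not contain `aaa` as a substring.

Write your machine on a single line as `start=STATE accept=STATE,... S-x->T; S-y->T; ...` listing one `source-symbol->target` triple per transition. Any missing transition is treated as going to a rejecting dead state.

start=q0; accept=q0,q1,q2; q0-a->q1; q0-b->q0; q1-a->q2; q1-b->q0; q2-a->q3; q2-b->q0; q3-a->q3; q3-b->q3

Track partial matches of the forbidden pattern `aaa`. State q3 is a dead state reached once `aaa` has occurred; every other state accepts. q0 means no part of `aaa` is currently matched.
4 states suffice.
        a   b  
>* q0   q1  q0 
 * q1   q2  q0 
 * q2   q3  q0 
   q3   q3  q3 
(> = start, * = accepting)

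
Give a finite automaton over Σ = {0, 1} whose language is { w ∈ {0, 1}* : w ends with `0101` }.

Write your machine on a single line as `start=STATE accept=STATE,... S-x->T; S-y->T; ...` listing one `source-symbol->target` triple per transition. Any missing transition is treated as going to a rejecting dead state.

Let each state record the length of the longest suffix of the input read so far that is also a prefix of `0101`. s1 means the last symbol is `0`; s2 means the last 2 symbols are `01`; s3 means the last 3 symbols are `010`; s4 means the last 4 symbols are `0101`. Accept only at s4, where the string currently ends in `0101`.
With 5 states:
        0   1  
>  s0   s1  s0 
   s1   s1  s2 
   s2   s3  s0 
   s3   s1  s4 
 * s4   s3  s0 
(> = start, * = accepting)

start=s0; accept=s4; s0-0->s1; s0-1->s0; s1-0->s1; s1-1->s2; s2-0->s3; s2-1->s0; s3-0->s1; s3-1->s4; s4-0->s3; s4-1->s0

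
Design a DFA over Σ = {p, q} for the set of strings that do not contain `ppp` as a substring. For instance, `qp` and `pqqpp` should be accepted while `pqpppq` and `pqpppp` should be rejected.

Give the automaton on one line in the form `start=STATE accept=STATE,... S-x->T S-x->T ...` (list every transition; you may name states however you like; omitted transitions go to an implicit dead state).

This is the complement of 'contains `ppp`'. Use the same substring-matching states — S0 through S3 holding how much of `ppp` has just been matched — but flip the accepting set: everything except the trap S3 accepts.
4 states suffice.
        p   q  
>* S0   S1  S0 
 * S1   S2  S0 
 * S2   S3  S0 
   S3   S3  S3 
(> = start, * = accepting)

start=S0 accept=S0,S1,S2 S0-p->S1 S0-q->S0 S1-p->S2 S1-q->S0 S2-p->S3 S2-q->S0 S3-p->S3 S3-q->S3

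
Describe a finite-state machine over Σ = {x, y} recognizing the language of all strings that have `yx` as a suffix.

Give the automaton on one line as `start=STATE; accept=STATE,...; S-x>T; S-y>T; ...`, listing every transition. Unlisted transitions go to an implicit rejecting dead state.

Let each state record the length of the longest suffix of the input read so far that is also a prefix of `yx`. B means the last symbol is `y`; C means the last 2 symbols are `yx`. Accept only at C, where the string currently ends in `yx`.
3 states suffice.
       x  y 
>  A   A  B 
   B   C  B 
 * C   A  B 
(> = start, * = accepting)

start=A; accept=C; A-x>A; A-y>B; B-x>C; B-y>B; C-x>A; C-y>B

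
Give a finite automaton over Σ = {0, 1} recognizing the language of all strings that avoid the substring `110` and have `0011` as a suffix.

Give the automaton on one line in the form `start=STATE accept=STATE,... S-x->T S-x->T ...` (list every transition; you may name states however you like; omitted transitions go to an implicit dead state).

start=q0 accept=q6 q0-0->q1 q0-1->q2 q1-0->q3 q1-1->q2 q2-0->q1 q2-1->q4 q3-0->q3 q3-1->q5 q4-0->q4 q4-1->q4 q5-0->q1 q5-1->q6 q6-0->q4 q6-1->q4

Build one automaton per condition and run them in lockstep. One (4 states) tracks partial matches of the forbidden pattern `110`; the other (5 states) tracks how much of the suffix `0011` has currently been matched. Each combined state is a pair, one component from each; accept when both components accept. Equivalent product states are then merged.
        0   1  
>  q0   q1  q2 
   q1   q3  q2 
   q2   q1  q4 
   q3   q3  q5 
   q4   q4  q4 
   q5   q1  q6 
 * q6   q4  q4 
(> = start, * = accepting)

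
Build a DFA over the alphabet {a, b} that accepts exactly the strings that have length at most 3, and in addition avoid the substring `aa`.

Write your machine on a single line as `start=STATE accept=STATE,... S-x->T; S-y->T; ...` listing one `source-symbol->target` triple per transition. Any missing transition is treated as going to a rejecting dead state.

Build one automaton per condition and run them in lockstep. The first has 5 states tracking the input length, saturating at 4; the second has 3 states tracking partial matches of the forbidden pattern `aa`. A product state is a pair (one from each), accepting exactly when both do. After merging equivalent states the machine shrinks.
A 7-state machine:
        a   b  
>* S0   S1  S2 
 * S1   S3  S4 
 * S2   S5  S4 
   S3   S3  S3 
 * S4   S6  S6 
 * S5   S3  S6 
 * S6   S3  S3 
(> = start, * = accepting)

start=S0; accept=S0,S1,S2,S4,S5,S6; S0-a->S1; S0-b->S2; S1-a->S3; S1-b->S4; S2-a->S5; S2-b->S4; S3-a->S3; S3-b->S3; S4-a->S6; S4-b->S6; S5-a->S3; S5-b->S6; S6-a->S3; S6-b->S3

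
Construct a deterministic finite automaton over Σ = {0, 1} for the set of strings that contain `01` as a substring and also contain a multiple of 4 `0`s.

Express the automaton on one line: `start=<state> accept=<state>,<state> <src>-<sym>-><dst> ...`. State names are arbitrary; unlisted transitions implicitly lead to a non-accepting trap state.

Handle the two conditions separately and then intersect. One (3 states) tracks whether and how much of `01` has been seen; the other (4 states) tracks the count of `0`s modulo 4. Each combined state is a pair, one component from each; accept when both components accept.
        0   1  
>  S0   S1  S0 
   S1   S2  S3 
   S2   S4  S5 
   S3   S5  S3 
   S4   S6  S7 
   S5   S7  S5 
   S6   S1  S8 
   S7   S8  S7 
 * S8   S3  S8 
(> = start, * = accepting)

start=S0 accept=S8 S0-0->S1 S0-1->S0 S1-0->S2 S1-1->S3 S2-0->S4 S2-1->S5 S3-0->S5 S3-1->S3 S4-0->S6 S4-1->S7 S5-0->S7 S5-1->S5 S6-0->S1 S6-1->S8 S7-0->S8 S7-1->S7 S8-0->S3 S8-1->S8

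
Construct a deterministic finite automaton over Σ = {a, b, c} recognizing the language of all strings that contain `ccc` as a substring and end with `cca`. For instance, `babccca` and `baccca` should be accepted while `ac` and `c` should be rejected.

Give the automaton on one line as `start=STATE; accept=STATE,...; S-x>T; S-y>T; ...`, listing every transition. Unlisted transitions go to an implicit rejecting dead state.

Run two small machines in parallel and take their product. One (4 states) tracks whether and how much of `ccc` has been seen; the other (4 states) tracks how much of the suffix `cca` has currently been matched. Each combined state is a pair, one component from each; accept when both components accept. After merging equivalent states the machine shrinks.
        a   b   c  
>  S0   S0  S0  S1 
   S1   S0  S0  S2 
   S2   S0  S0  S3 
   S3   S4  S5  S3 
 * S4   S5  S5  S6 
   S5   S5  S5  S6 
   S6   S5  S5  S3 
(> = start, * = accepting)

start=S0; accept=S4; S0-a>S0; S0-b>S0; S0-c>S1; S1-a>S0; S1-b>S0; S1-c>S2; S2-a>S0; S2-b>S0; S2-c>S3; S3-a>S4; S3-b>S5; S3-c>S3; S4-a>S5; S4-b>S5; S4-c>S6; S5-a>S5; S5-b>S5; S5-c>S6; S6-a>S5; S6-b>S5; S6-c>S3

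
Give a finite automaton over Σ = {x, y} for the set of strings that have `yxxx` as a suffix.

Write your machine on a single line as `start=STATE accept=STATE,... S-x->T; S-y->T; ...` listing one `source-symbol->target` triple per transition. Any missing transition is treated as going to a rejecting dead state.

Remember how much of `yxxx` the current input suffix matches. State s0 means no match yet; s1 means the last symbol is `y`; s2 means the last 2 symbols are `yx`; s3 means the last 3 symbols are `yxx`; s4 means the last 4 symbols are `yxxx`. Only s4 accepts. On a mismatch, fall back to the longest proper suffix that is still a prefix of `yxxx`.
A 5-state machine:
        x   y  
>  s0   s0  s1 
   s1   s2  s1 
   s2   s3  s1 
   s3   s4  s1 
 * s4   s0  s1 
(> = start, * = accepting)

start=s0; accept=s4; s0-x->s0; s0-y->s1; s1-x->s2; s1-y->s1; s2-x->s3; s2-y->s1; s3-x->s4; s3-y->s1; s4-x->s0; s4-y->s1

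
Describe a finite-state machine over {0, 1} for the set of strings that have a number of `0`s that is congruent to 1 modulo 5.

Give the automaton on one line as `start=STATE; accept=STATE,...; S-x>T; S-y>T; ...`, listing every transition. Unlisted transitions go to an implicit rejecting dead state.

start=A; accept=B; A-0>B; A-1>A; B-0>C; B-1>B; C-0>D; C-1>C; D-0>E; D-1>D; E-0>A; E-1>E

Keep the running count of `0`s modulo 5: each `0` advances along the cycle A → B → C → D → E → A while other symbols loop. Accept at B.
With 5 states:
       0  1 
>  A   B  A 
 * B   C  B 
   C   D  C 
   D   E  D 
   E   A  E 
(> = start, * = accepting)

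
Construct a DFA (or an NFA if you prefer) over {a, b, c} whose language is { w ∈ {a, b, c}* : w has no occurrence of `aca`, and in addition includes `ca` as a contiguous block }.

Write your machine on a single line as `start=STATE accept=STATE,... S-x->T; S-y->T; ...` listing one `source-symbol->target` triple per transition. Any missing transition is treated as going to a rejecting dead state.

start=q0; accept=q4,q6,q7; q0-a->q1; q0-b->q0; q0-c->q2; q1-a->q1; q1-b->q0; q1-c->q3; q2-a->q4; q2-b->q0; q2-c->q2; q3-a->q5; q3-b->q0; q3-c->q2; q4-a->q4; q4-b->q6; q4-c->q7; q5-a->q5; q5-b->q5; q5-c->q5; q6-a->q4; q6-b->q6; q6-c->q6; q7-a->q5; q7-b->q6; q7-c->q6

Build one automaton per condition and run them in lockstep. The first has 4 states tracking partial matches of the forbidden pattern `aca`; the second has 3 states tracking whether and how much of `ca` has been seen. A product state is a pair (one from each), accepting exactly when both do.
8 states suffice.
        a   b   c  
>  q0   q1  q0  q2 
   q1   q1  q0  q3 
   q2   q4  q0  q2 
   q3   q5  q0  q2 
 * q4   q4  q6  q7 
   q5   q5  q5  q5 
 * q6   q4  q6  q6 
 * q7   q5  q6  q6 
(> = start, * = accepting)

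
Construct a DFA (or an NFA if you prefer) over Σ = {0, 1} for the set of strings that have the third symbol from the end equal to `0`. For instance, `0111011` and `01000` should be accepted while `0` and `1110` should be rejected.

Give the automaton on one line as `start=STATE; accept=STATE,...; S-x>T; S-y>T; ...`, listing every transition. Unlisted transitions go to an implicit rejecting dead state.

Because acceptance depends on a position counted from the end, the machine has to buffer the most recent 3 symbols. Make each state the string of the last up-to-3 symbols read; on input `x` shift the window left and append `x`. Accept when the buffered window has length 3 and begins with `0`.
          0    1  
>  q0     q1   q2 
   q1     q3   q4 
   q2     q5   q6 
   q3     q7   q8 
   q4     q9  q10 
   q5    q11  q12 
   q6    q13  q14 
 * q7     q7   q8 
 * q8     q9  q10 
 * q9    q11  q12 
 * q10   q13  q14 
   q11    q7   q8 
   q12    q9  q10 
   q13   q11  q12 
   q14   q13  q14 
(> = start, * = accepting)

start=q0; accept=q7,q8,q9,q10; q0-0>q1; q0-1>q2; q1-0>q3; q1-1>q4; q2-0>q5; q2-1>q6; q3-0>q7; q3-1>q8; q4-0>q9; q4-1>q10; q5-0>q11; q5-1>q12; q6-0>q13; q6-1>q14; q7-0>q7; q7-1>q8; q8-0>q9; q8-1>q10; q9-0>q11; q9-1>q12; q10-0>q13; q10-1>q14; q11-0>q7; q11-1>q8; q12-0>q9; q12-1>q10; q13-0>q11; q13-1>q12; q14-0>q13; q14-1>q14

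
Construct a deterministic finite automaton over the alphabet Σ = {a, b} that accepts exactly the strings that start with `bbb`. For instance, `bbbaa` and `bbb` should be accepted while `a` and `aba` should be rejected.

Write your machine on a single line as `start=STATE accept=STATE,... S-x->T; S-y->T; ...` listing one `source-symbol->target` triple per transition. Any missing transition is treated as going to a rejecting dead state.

start=s0; accept=s3; s0-a->s4; s0-b->s1; s1-a->s4; s1-b->s2; s2-a->s4; s2-b->s3; s3-a->s3; s3-b->s3; s4-a->s4; s4-b->s4

Check the first 3 symbols one by one: s0 through s2 record how many have matched `bbb` so far; any wrong symbol goes to the dead state s4. After all 3 match we enter the accepting sink s3.
        a   b  
>  s0   s4  s1 
   s1   s4  s2 
   s2   s4  s3 
 * s3   s3  s3 
   s4   s4  s4 
(> = start, * = accepting)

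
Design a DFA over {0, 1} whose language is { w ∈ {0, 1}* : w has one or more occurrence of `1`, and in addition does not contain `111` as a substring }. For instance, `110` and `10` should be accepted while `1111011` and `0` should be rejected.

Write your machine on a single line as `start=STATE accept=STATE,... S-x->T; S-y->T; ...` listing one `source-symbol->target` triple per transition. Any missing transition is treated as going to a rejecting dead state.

Build one automaton per condition and run them in lockstep. One (3 states) tracks the count of `1`s, saturating at 2; the other (4 states) tracks partial matches of the forbidden pattern `111`. Each combined state is a pair, one component from each; accept when both components accept. After merging equivalent states the machine shrinks.
5 states suffice.
        0   1  
>  S0   S0  S1 
 * S1   S2  S3 
 * S2   S2  S1 
 * S3   S2  S4 
   S4   S4  S4 
(> = start, * = accepting)

start=S0; accept=S1,S2,S3; S0-0->S0; S0-1->S1; S1-0->S2; S1-1->S3; S2-0->S2; S2-1->S1; S3-0->S2; S3-1->S4; S4-0->S4; S4-1->S4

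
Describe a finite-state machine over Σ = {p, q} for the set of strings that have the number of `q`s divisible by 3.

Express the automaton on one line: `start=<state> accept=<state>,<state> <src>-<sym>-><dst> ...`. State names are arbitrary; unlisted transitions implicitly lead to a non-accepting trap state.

start=A accept=A A-p->A A-q->B B-p->B B-q->C C-p->C C-q->A

Keep the running count of `q`s modulo 3: each `q` advances along the cycle A → B → C → A while other symbols loop. Accept at A.
With 3 states:
       p  q 
>* A   A  B 
   B   B  C 
   C   C  A 
(> = start, * = accepting)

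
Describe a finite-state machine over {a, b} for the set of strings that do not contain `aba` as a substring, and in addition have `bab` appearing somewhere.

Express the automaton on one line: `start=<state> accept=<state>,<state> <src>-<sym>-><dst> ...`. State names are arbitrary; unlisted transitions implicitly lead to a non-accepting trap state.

start=s0 accept=s6,s9,s11 s0-a->s1 s0-b->s2 s1-a->s1 s1-b->s3 s2-a->s4 s2-b->s2 s3-a->s5 s3-b->s2 s4-a->s1 s4-b->s6 s5-a->s7 s5-b->s8 s6-a->s8 s6-b->s9 s7-a->s7 s7-b->s10 s8-a->s8 s8-b->s8 s9-a->s11 s9-b->s9 s10-a->s5 s10-b->s10 s11-a->s11 s11-b->s6

Run two small machines in parallel and take their product. One (4 states) tracks partial matches of the forbidden pattern `aba`; the other (4 states) tracks whether and how much of `bab` has been seen. Each combined state is a pair, one component from each; accept when both components accept.
12 states suffice.
          a    b  
>  s0     s1   s2 
   s1     s1   s3 
   s2     s4   s2 
   s3     s5   s2 
   s4     s1   s6 
   s5     s7   s8 
 * s6     s8   s9 
   s7     s7  s10 
   s8     s8   s8 
 * s9    s11   s9 
   s10    s5  s10 
 * s11   s11   s6 
(> = start, * = accepting)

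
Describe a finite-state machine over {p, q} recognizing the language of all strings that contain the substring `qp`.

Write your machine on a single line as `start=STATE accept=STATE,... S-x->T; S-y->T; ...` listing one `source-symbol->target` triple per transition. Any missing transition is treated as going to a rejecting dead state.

States A..B record the length of the longest prefix of `qp` that matches the current input suffix. Reaching C means `qp` has been seen, and we stay there forever. Accept from C.
3 states suffice.
       p  q 
>  A   A  B 
   B   C  B 
 * C   C  C 
(> = start, * = accepting)

start=A; accept=C; A-p->A; A-q->B; B-p->C; B-q->B; C-p->C; C-q->C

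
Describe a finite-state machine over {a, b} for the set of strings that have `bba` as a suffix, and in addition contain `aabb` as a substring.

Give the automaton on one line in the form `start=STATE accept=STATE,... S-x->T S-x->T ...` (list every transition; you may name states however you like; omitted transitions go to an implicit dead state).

start=q0 accept=q8 q0-a->q1 q0-b->q2 q1-a->q3 q1-b->q2 q2-a->q1 q2-b->q4 q3-a->q3 q3-b->q5 q4-a->q6 q4-b->q4 q5-a->q1 q5-b->q7 q6-a->q3 q6-b->q2 q7-a->q8 q7-b->q7 q8-a->q9 q8-b->q10 q9-a->q9 q9-b->q10 q10-a->q9 q10-b->q7

Build one automaton per condition and run them in lockstep. One (4 states) tracks how much of the suffix `bba` has currently been matched; the other (5 states) tracks whether and how much of `aabb` has been seen. Each combined state is a pair, one component from each; accept when both components accept.
          a    b  
>  q0     q1   q2 
   q1     q3   q2 
   q2     q1   q4 
   q3     q3   q5 
   q4     q6   q4 
   q5     q1   q7 
   q6     q3   q2 
   q7     q8   q7 
 * q8     q9  q10 
   q9     q9  q10 
   q10    q9   q7 
(> = start, * = accepting)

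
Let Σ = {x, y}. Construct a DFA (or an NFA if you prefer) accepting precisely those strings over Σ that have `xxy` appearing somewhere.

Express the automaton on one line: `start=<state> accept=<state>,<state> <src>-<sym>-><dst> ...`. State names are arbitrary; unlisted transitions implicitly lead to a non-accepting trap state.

Track how much of `xxy` has been matched so far: state A is no progress, D is the absorbing accept state reached once `xxy` has occurred. Intermediate states record partial matches; on a mismatch, fall back to the longest reusable overlap.
       x  y 
>  A   B  A 
   B   C  A 
   C   C  D 
 * D   D  D 
(> = start, * = accepting)

start=A accept=D A-x->B A-y->A B-x->C B-y->A C-x->C C-y->D D-x->D D-y->D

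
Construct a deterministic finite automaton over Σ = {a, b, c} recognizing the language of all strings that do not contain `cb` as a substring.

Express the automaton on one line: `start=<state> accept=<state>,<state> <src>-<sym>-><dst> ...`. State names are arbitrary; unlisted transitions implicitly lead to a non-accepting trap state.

start=s0 accept=s0,s1 s0-a->s0 s0-b->s0 s0-c->s1 s1-a->s0 s1-b->s2 s1-c->s1 s2-a->s2 s2-b->s2 s2-c->s2

Track partial matches of the forbidden pattern `cb`. State s2 is a dead state reached once `cb` has occurred; every other state accepts. s0 means no part of `cb` is currently matched.
3 states suffice.
        a   b   c  
>* s0   s0  s0  s1 
 * s1   s0  s2  s1 
   s2   s2  s2  s2 
(> = start, * = accepting)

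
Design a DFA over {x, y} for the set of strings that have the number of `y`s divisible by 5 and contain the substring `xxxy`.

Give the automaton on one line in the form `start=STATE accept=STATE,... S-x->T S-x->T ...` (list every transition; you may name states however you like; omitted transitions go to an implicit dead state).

Handle the two conditions separately and then intersect. The first has 5 states tracking the count of `y`s modulo 5; the second has 5 states tracking whether and how much of `xxxy` has been seen. A product state is a pair (one from each), accepting exactly when both do. After merging equivalent states the machine shrinks.
          x    y  
>  q0     q1   q2 
   q1     q3   q2 
   q2     q4   q5 
   q3     q6   q2 
   q4     q7   q5 
   q5     q8   q9 
   q6     q6  q10 
   q7    q10   q5 
   q8    q11   q9 
   q9    q12  q13 
   q10   q10  q14 
   q11   q14   q9 
   q12   q15  q13 
   q13   q16   q0 
   q14   q14  q17 
   q15   q17  q13 
   q16   q18   q0 
   q17   q17  q19 
   q18   q19   q0 
   q19   q19  q20 
 * q20   q20  q10 
(> = start, * = accepting)

start=q0 accept=q20 q0-x->q1 q0-y->q2 q1-x->q3 q1-y->q2 q2-x->q4 q2-y->q5 q3-x->q6 q3-y->q2 q4-x->q7 q4-y->q5 q5-x->q8 q5-y->q9 q6-x->q6 q6-y->q10 q7-x->q10 q7-y->q5 q8-x->q11 q8-y->q9 q9-x->q12 q9-y->q13 q10-x->q10 q10-y->q14 q11-x->q14 q11-y->q9 q12-x->q15 q12-y->q13 q13-x->q16 q13-y->q0 q14-x->q14 q14-y->q17 q15-x->q17 q15-y->q13 q16-x->q18 q16-y->q0 q17-x->q17 q17-y->q19 q18-x->q19 q18-y->q0 q19-x->q19 q19-y->q20 q20-x->q20 q20-y->q10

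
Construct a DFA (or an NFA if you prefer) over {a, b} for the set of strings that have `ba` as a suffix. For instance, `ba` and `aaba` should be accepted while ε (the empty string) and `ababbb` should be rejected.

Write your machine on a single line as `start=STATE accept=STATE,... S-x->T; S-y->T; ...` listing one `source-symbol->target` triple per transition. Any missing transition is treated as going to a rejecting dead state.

start=q0; accept=q2; q0-a->q0; q0-b->q1; q1-a->q2; q1-b->q1; q2-a->q0; q2-b->q1

Remember how much of `ba` the current input suffix matches. State q0 means no match yet; q1 means the last symbol is `b`; q2 means the last 2 symbols are `ba`. Only q2 accepts. On a mismatch, fall back to the longest proper suffix that is still a prefix of `ba`.
3 states suffice.
        a   b  
>  q0   q0  q1 
   q1   q2  q1 
 * q2   q0  q1 
(> = start, * = accepting)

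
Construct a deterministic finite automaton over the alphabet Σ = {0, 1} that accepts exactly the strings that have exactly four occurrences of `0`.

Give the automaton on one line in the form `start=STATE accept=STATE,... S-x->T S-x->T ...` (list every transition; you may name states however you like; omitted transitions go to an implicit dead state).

Only the number of `0`s matters, and only up to 5. Make a chain s0 → s1 → s2 → s3 → s4 → s5 advanced by each `0` (with s5 absorbing); every other symbol self-loops. The accepting set is {s4}.
        0   1  
>  s0   s1  s0 
   s1   s2  s1 
   s2   s3  s2 
   s3   s4  s3 
 * s4   s5  s4 
   s5   s5  s5 
(> = start, * = accepting)

start=s0 accept=s4 s0-0->s1 s0-1->s0 s1-0->s2 s1-1->s1 s2-0->s3 s2-1->s2 s3-0->s4 s3-1->s3 s4-0->s5 s4-1->s4 s5-0->s5 s5-1->s5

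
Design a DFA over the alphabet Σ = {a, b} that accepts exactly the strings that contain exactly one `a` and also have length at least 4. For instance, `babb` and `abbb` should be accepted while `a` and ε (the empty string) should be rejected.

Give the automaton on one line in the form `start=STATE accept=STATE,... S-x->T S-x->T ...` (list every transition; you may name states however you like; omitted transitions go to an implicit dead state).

start=s0 accept=s8 s0-a->s1 s0-b->s2 s1-a->s3 s1-b->s4 s2-a->s4 s2-b->s5 s3-a->s3 s3-b->s3 s4-a->s3 s4-b->s6 s5-a->s6 s5-b->s7 s6-a->s3 s6-b->s8 s7-a->s8 s7-b->s7 s8-a->s3 s8-b->s8

Handle the two conditions separately and then intersect. The first has 3 states tracking the count of `a`s, saturating at 2; the second has 6 states tracking the input length, saturating at 5. A product state is a pair (one from each), accepting exactly when both do. Minimizing collapses redundant product states.
9 states suffice.
        a   b  
>  s0   s1  s2 
   s1   s3  s4 
   s2   s4  s5 
   s3   s3  s3 
   s4   s3  s6 
   s5   s6  s7 
   s6   s3  s8 
   s7   s8  s7 
 * s8   s3  s8 
(> = start, * = accepting)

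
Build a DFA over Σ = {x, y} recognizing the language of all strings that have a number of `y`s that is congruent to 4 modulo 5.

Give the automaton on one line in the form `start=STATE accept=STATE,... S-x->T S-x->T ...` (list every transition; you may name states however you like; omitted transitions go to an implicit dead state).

The only thing that matters is how many `y`s have appeared, reduced mod 5. Use one state per residue: q0 for 0, …, q4 for 4. Reading `y` moves to the next residue; anything else stays put. q4 is accepting.
        x   y  
>  q0   q0  q1 
   q1   q1  q2 
   q2   q2  q3 
   q3   q3  q4 
 * q4   q4  q0 
(> = start, * = accepting)

start=q0 accept=q4 q0-x->q0 q0-y->q1 q1-x->q1 q1-y->q2 q2-x->q2 q2-y->q3 q3-x->q3 q3-y->q4 q4-x->q4 q4-y->q0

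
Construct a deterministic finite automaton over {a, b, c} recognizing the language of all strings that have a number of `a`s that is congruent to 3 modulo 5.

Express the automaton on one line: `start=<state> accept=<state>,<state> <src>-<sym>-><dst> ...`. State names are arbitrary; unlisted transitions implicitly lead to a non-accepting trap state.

The only thing that matters is how many `a`s have appeared, reduced mod 5. Use one state per residue: S0 for 0, …, S4 for 4. Reading `a` moves to the next residue; anything else stays put. S3 is accepting.
5 states suffice.
        a   b   c  
>  S0   S1  S0  S0 
   S1   S2  S1  S1 
   S2   S3  S2  S2 
 * S3   S4  S3  S3 
   S4   S0  S4  S4 
(> = start, * = accepting)

start=S0 accept=S3 S0-a->S1 S0-b->S0 S0-c->S0 S1-a->S2 S1-b->S1 S1-c->S1 S2-a->S3 S2-b->S2 S2-c->S2 S3-a->S4 S3-b->S3 S3-c->S3 S4-a->S0 S4-b->S4 S4-c->S4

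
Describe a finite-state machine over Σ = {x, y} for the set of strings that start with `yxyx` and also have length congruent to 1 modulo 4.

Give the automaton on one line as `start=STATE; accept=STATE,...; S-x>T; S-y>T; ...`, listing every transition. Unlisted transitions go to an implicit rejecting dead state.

start=A; accept=J; A-x>B; A-y>C; B-x>D; B-y>D; C-x>E; C-y>D; D-x>F; D-y>F; E-x>F; E-y>G; F-x>H; F-y>H; G-x>I; G-y>H; H-x>B; H-y>B; I-x>J; I-y>J; J-x>K; J-y>K; K-x>L; K-y>L; L-x>I; L-y>I

Handle the two conditions separately and then intersect. The first has 6 states tracking whether the input so far still matches the prefix `yxyx`; the second has 4 states tracking the input length modulo 4. A product state is a pair (one from each), accepting exactly when both do.
With 12 states:
       x  y 
>  A   B  C 
   B   D  D 
   C   E  D 
   D   F  F 
   E   F  G 
   F   H  H 
   G   I  H 
   H   B  B 
   I   J  J 
 * J   K  K 
   K   L  L 
   L   I  I 
(> = start, * = accepting)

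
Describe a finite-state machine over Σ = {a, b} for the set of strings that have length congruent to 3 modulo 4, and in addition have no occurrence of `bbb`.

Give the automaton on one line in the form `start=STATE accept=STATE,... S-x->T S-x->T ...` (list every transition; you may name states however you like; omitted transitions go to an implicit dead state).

Handle the two conditions separately and then intersect. The first has 4 states tracking the input length modulo 4; the second has 4 states tracking partial matches of the forbidden pattern `bbb`. A product state is a pair (one from each), accepting exactly when both do. Minimizing collapses redundant product states.
A 13-state machine:
          a    b  
>  q0     q1   q2 
   q1     q3   q4 
   q2     q3   q5 
   q3     q6   q7 
   q4     q6   q8 
   q5     q6   q9 
 * q6     q0  q10 
 * q7     q0  q11 
 * q8     q0   q9 
   q9     q9   q9 
   q10    q1  q12 
   q11    q1   q9 
   q12    q3   q9 
(> = start, * = accepting)

start=q0 accept=q6,q7,q8 q0-a->q1 q0-b->q2 q1-a->q3 q1-b->q4 q2-a->q3 q2-b->q5 q3-a->q6 q3-b->q7 q4-a->q6 q4-b->q8 q5-a->q6 q5-b->q9 q6-a->q0 q6-b->q10 q7-a->q0 q7-b->q11 q8-a->q0 q8-b->q9 q9-a->q9 q9-b->q9 q10-a->q1 q10-b->q12 q11-a->q1 q11-b->q9 q12-a->q3 q12-b->q9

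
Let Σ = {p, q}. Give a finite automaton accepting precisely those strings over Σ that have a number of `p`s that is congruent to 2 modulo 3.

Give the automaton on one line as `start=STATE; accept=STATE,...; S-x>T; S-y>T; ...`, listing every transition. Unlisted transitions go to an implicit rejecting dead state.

Keep the running count of `p`s modulo 3: each `p` advances along the cycle s0 → s1 → s2 → s0 while other symbols loop. Accept at s2.
With 3 states:
        p   q  
>  s0   s1  s0 
   s1   s2  s1 
 * s2   s0  s2 
(> = start, * = accepting)

start=s0; accept=s2; s0-p>s1; s0-q>s0; s1-p>s2; s1-q>s1; s2-p>s0; s2-q>s2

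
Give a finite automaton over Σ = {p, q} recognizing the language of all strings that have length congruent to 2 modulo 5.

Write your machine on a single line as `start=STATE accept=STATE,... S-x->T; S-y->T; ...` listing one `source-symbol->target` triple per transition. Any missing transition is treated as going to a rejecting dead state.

Only the length mod 5 matters, so use a 5-cycle: from any state, every input symbol moves to the next state, wrapping S4 back to S0. Mark S2 accepting.
With 5 states:
        p   q  
>  S0   S1  S1 
   S1   S2  S2 
 * S2   S3  S3 
   S3   S4  S4 
   S4   S0  S0 
(> = start, * = accepting)

start=S0; accept=S2; S0-p->S1; S0-q->S1; S1-p->S2; S1-q->S2; S2-p->S3; S2-q->S3; S3-p->S4; S3-q->S4; S4-p->S0; S4-q->S0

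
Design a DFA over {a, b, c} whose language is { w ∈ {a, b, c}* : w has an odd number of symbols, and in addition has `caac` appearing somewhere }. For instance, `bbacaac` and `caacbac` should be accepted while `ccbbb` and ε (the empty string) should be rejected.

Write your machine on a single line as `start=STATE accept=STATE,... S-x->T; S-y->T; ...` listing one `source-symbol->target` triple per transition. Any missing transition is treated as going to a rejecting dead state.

start=s0; accept=s9; s0-a->s1; s0-b->s1; s0-c->s2; s1-a->s0; s1-b->s0; s1-c->s3; s2-a->s4; s2-b->s0; s2-c->s3; s3-a->s5; s3-b->s1; s3-c->s2; s4-a->s6; s4-b->s1; s4-c->s2; s5-a->s7; s5-b->s0; s5-c->s3; s6-a->s0; s6-b->s0; s6-c->s8; s7-a->s1; s7-b->s1; s7-c->s9; s8-a->s9; s8-b->s9; s8-c->s9; s9-a->s8; s9-b->s8; s9-c->s8

Run two small machines in parallel and take their product. The first has 2 states tracking the input length modulo 2; the second has 5 states tracking whether and how much of `caac` has been seen. A product state is a pair (one from each), accepting exactly when both do.
10 states suffice.
        a   b   c  
>  s0   s1  s1  s2 
   s1   s0  s0  s3 
   s2   s4  s0  s3 
   s3   s5  s1  s2 
   s4   s6  s1  s2 
   s5   s7  s0  s3 
   s6   s0  s0  s8 
   s7   s1  s1  s9 
   s8   s9  s9  s9 
 * s9   s8  s8  s8 
(> = start, * = accepting)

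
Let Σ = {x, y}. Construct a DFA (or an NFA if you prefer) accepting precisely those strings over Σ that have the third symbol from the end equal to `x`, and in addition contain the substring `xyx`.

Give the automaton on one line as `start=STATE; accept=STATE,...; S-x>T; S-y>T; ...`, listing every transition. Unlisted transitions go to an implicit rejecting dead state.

Build one automaton per condition and run them in lockstep. One (15 states) tracks the last 3 symbols read; the other (4 states) tracks whether and how much of `xyx` has been seen. Each combined state is a pair, one component from each; accept when both components accept.
          x    y  
>  q0     q1   q2 
   q1     q3   q4 
   q2     q5   q6 
   q3     q7   q8 
   q4     q9  q10 
   q5    q11  q12 
   q6    q13  q14 
   q7     q7   q8 
   q8     q9  q10 
 * q9    q15  q16 
   q10   q13  q14 
   q11    q7   q8 
   q12    q9  q10 
   q13   q11  q12 
   q14   q13  q14 
   q15   q17  q18 
   q16    q9  q19 
 * q17   q17  q18 
 * q18    q9  q19 
 * q19   q20  q21 
   q20   q15  q16 
   q21   q20  q21 
(> = start, * = accepting)

start=q0; accept=q9,q17,q18,q19; q0-x>q1; q0-y>q2; q1-x>q3; q1-y>q4; q2-x>q5; q2-y>q6; q3-x>q7; q3-y>q8; q4-x>q9; q4-y>q10; q5-x>q11; q5-y>q12; q6-x>q13; q6-y>q14; q7-x>q7; q7-y>q8; q8-x>q9; q8-y>q10; q9-x>q15; q9-y>q16; q10-x>q13; q10-y>q14; q11-x>q7; q11-y>q8; q12-x>q9; q12-y>q10; q13-x>q11; q13-y>q12; q14-x>q13; q14-y>q14; q15-x>q17; q15-y>q18; q16-x>q9; q16-y>q19; q17-x>q17; q17-y>q18; q18-x>q9; q18-y>q19; q19-x>q20; q19-y>q21; q20-x>q15; q20-y>q16; q21-x>q20; q21-y>q21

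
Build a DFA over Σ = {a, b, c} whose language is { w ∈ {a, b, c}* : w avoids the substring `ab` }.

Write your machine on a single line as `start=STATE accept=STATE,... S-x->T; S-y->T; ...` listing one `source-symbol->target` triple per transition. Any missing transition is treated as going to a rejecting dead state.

Track partial matches of the forbidden pattern `ab`. State s2 is a dead state reached once `ab` has occurred; every other state accepts. s0 means no part of `ab` is currently matched.
        a   b   c  
>* s0   s1  s0  s0 
 * s1   s1  s2  s0 
   s2   s2  s2  s2 
(> = start, * = accepting)

start=s0; accept=s0,s1; s0-a->s1; s0-b->s0; s0-c->s0; s1-a->s1; s1-b->s2; s1-c->s0; s2-a->s2; s2-b->s2; s2-c->s2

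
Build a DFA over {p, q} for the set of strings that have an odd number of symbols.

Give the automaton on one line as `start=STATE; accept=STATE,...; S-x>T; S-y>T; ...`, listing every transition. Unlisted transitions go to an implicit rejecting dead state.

Count input length modulo 2: every symbol advances one step around the cycle A → B → A. Accept at B.
2 states suffice.
       p  q 
>  A   B  B 
 * B   A  A 
(> = start, * = accepting)

start=A; accept=B; A-p>B; A-q>B; B-p>A; B-q>A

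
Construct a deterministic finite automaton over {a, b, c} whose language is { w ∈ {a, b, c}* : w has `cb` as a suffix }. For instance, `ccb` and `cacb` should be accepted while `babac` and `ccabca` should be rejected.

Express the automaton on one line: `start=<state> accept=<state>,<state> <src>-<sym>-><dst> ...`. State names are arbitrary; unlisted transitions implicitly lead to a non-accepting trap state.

start=s0 accept=s2 s0-a->s0 s0-b->s0 s0-c->s1 s1-a->s0 s1-b->s2 s1-c->s1 s2-a->s0 s2-b->s0 s2-c->s1

Remember how much of `cb` the current input suffix matches. State s0 means no match yet; s1 means the last symbol is `c`; s2 means the last 2 symbols are `cb`. Only s2 accepts. On a mismatch, fall back to the longest proper suffix that is still a prefix of `cb`.
3 states suffice.
        a   b   c  
>  s0   s0  s0  s1 
   s1   s0  s2  s1 
 * s2   s0  s0  s1 
(> = start, * = accepting)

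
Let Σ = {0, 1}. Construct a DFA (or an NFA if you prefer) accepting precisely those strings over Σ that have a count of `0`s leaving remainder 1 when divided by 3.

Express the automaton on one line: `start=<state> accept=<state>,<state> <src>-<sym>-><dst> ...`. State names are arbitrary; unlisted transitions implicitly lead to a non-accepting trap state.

start=A accept=B A-0->B A-1->A B-0->C B-1->B C-0->A C-1->C

Keep the running count of `0`s modulo 3: each `0` advances along the cycle A → B → C → A while other symbols loop. Accept at B.
A 3-state machine:
       0  1 
>  A   B  A 
 * B   C  B 
   C   A  C 
(> = start, * = accepting)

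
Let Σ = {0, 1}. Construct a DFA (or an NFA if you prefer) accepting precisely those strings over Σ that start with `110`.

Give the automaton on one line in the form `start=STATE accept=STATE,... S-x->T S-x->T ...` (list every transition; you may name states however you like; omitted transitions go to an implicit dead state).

start=A accept=D A-0->E A-1->B B-0->E B-1->C C-0->D C-1->E D-0->D D-1->D E-0->E E-1->E

Walk along `110` while the input agrees: from A take `1` to B, and so on. Any deviation drops to the rejecting sink E. Once D is reached the prefix is confirmed and every continuation is accepted.
       0  1 
>  A   E  B 
   B   E  C 
   C   D  E 
 * D   D  D 
   E   E  E 
(> = start, * = accepting)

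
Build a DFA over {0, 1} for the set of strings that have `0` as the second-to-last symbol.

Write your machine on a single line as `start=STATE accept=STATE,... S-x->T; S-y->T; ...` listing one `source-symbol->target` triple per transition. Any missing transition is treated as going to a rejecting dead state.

A DFA must remember the last 2 symbols (since which symbol is second-to-last isn't known until the input ends). Use one state per possible window of the last ≤2 symbols; accept from those whose window starts with `0`.
A 7-state machine:
       0  1 
>  A   B  C 
   B   D  E 
   C   F  G 
 * D   D  E 
 * E   F  G 
   F   D  E 
   G   F  G 
(> = start, * = accepting)

start=A; accept=D,E; A-0->B; A-1->C; B-0->D; B-1->E; C-0->F; C-1->G; D-0->D; D-1->E; E-0->F; E-1->G; F-0->D; F-1->E; G-0->F; G-1->G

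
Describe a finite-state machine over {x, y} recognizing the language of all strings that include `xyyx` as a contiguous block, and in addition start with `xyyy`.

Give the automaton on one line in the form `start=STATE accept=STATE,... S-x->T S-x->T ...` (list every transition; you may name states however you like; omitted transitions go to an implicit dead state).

Build one automaton per condition and run them in lockstep. One (5 states) tracks whether and how much of `xyyx` has been seen; the other (6 states) tracks whether the input so far still matches the prefix `xyyy`. Each combined state is a pair, one component from each; accept when both components accept.
          x    y  
>  s0     s1   s2 
   s1     s3   s4 
   s2     s3   s2 
   s3     s3   s5 
   s4     s3   s6 
   s5     s3   s7 
   s6     s8   s9 
   s7     s8   s2 
   s8     s8   s8 
   s9    s10   s9 
   s10   s10  s11 
   s11   s10  s12 
   s12   s13   s9 
 * s13   s13  s13 
(> = start, * = accepting)

start=s0 accept=s13 s0-x->s1 s0-y->s2 s1-x->s3 s1-y->s4 s2-x->s3 s2-y->s2 s3-x->s3 s3-y->s5 s4-x->s3 s4-y->s6 s5-x->s3 s5-y->s7 s6-x->s8 s6-y->s9 s7-x->s8 s7-y->s2 s8-x->s8 s8-y->s8 s9-x->s10 s9-y->s9 s10-x->s10 s10-y->s11 s11-x->s10 s11-y->s12 s12-x->s13 s12-y->s9 s13-x->s13 s13-y->s13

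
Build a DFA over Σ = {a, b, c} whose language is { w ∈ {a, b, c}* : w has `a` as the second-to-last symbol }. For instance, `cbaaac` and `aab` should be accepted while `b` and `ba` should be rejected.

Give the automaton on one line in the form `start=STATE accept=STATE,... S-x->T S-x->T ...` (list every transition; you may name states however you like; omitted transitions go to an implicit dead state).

start=q0 accept=q4,q5,q6 q0-a->q1 q0-b->q2 q0-c->q3 q1-a->q4 q1-b->q5 q1-c->q6 q2-a->q7 q2-b->q8 q2-c->q9 q3-a->q10 q3-b->q11 q3-c->q12 q4-a->q4 q4-b->q5 q4-c->q6 q5-a->q7 q5-b->q8 q5-c->q9 q6-a->q10 q6-b->q11 q6-c->q12 q7-a->q4 q7-b->q5 q7-c->q6 q8-a->q7 q8-b->q8 q8-c->q9 q9-a->q10 q9-b->q11 q9-c->q12 q10-a->q4 q10-b->q5 q10-c->q6 q11-a->q7 q11-b->q8 q11-c->q9 q12-a->q10 q12-b->q11 q12-c->q12

Because acceptance depends on a position counted from the end, the machine has to buffer the most recent 2 symbols. Make each state the string of the last up-to-2 symbols read; on input `x` shift the window left and append `x`. Accept when the buffered window has length 2 and begins with `a`.
A 13-state machine:
          a    b    c  
>  q0     q1   q2   q3 
   q1     q4   q5   q6 
   q2     q7   q8   q9 
   q3    q10  q11  q12 
 * q4     q4   q5   q6 
 * q5     q7   q8   q9 
 * q6    q10  q11  q12 
   q7     q4   q5   q6 
   q8     q7   q8   q9 
   q9    q10  q11  q12 
   q10    q4   q5   q6 
   q11    q7   q8   q9 
   q12   q10  q11  q12 
(> = start, * = accepting)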